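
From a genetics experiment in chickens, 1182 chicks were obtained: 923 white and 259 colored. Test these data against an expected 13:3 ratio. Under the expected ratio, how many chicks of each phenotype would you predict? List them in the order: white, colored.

960.375, 221.625

Under the 13:3 hypothesis (Σ ratio = 16, N = 1182):
  white: 1182 × 13/16 = 960.375
  colored: 1182 × 3/16 = 221.625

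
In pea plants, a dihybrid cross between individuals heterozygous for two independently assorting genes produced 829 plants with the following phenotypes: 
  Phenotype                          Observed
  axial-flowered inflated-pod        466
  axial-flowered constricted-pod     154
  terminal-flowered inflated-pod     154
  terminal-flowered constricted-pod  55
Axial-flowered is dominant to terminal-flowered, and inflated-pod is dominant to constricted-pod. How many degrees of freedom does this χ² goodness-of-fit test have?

3

A dihybrid F₂ with independent assortment and complete dominance at both loci gives a 9:3:3:1 phenotypic ratio.
A goodness-of-fit test with 4 phenotype classes has df = 4 − 1 = 3.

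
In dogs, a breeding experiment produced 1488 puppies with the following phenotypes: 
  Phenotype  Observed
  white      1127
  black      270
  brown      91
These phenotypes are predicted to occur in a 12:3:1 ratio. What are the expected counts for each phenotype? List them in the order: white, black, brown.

1116, 279, 93

Expected counts for N = 1488 under a 12:3:1 ratio (total parts = 16):
  white: 1488 × 12/16 = 1116
  black: 1488 × 3/16 = 279
  brown: 1488 × 1/16 = 93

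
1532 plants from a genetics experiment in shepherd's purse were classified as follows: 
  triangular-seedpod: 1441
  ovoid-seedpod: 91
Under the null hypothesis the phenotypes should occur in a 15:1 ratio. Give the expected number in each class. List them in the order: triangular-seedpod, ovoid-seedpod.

Total ratio parts = 16. Expected numbers out of 1532:
  triangular-seedpod: 1532 × 15/16 = 1436.25
  ovoid-seedpod: 1532 × 1/16 = 95.75

1436.25, 95.75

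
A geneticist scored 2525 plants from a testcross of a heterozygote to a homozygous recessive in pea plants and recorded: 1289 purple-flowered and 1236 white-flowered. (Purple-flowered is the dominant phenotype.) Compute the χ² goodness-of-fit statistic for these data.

A testcross of a heterozygote (Aa × aa) gives a 1:1 phenotypic ratio.
Under the 1:1 hypothesis (Σ ratio = 2, N = 2525):
  purple-flowered: 2525 × 1/2 = 1262.5
  white-flowered: 2525 × 1/2 = 1262.5
χ² = Σ (O − E)² / E
  purple-flowered: (1289 − 1262.5)² / 1262.5 = 0.5562
  white-flowered: (1236 − 1262.5)² / 1262.5 = 0.5562
χ² = 0.5562 + 0.5562 = 1.1124 ≈ 1.112

1.112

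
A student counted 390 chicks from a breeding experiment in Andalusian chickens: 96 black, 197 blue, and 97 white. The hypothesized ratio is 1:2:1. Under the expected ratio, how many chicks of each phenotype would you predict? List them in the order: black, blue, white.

The 1:2:1 ratio has 4 parts, so with N = 390 the expected counts are:
  black: 390 × 1/4 = 97.5
  blue: 390 × 2/4 = 195
  white: 390 × 1/4 = 97.5

97.5, 195, 97.5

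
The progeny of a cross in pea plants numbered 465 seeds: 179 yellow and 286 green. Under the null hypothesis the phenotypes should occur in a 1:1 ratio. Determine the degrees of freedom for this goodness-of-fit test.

1

A goodness-of-fit test with 2 phenotype classes has df = 2 − 1 = 1.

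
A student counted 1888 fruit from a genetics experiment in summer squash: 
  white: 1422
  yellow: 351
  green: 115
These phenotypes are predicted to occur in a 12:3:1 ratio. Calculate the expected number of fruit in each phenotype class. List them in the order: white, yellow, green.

Expected counts for N = 1888 under a 12:3:1 ratio (total parts = 16):
  white: 1888 × 12/16 = 1416
  yellow: 1888 × 3/16 = 354
  green: 1888 × 1/16 = 118

1416, 354, 118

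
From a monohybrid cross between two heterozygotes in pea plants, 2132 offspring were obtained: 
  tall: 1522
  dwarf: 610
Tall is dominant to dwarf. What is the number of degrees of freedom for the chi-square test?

For a monohybrid cross between heterozygotes with complete dominance, the expected phenotypic ratio is 3:1.
A goodness-of-fit test with 2 phenotype classes has df = 2 − 1 = 1.

1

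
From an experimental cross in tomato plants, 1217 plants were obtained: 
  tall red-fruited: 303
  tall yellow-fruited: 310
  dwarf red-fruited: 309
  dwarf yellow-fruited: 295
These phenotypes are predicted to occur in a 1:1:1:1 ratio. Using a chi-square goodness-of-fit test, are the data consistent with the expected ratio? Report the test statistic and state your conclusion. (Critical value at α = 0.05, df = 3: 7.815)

0.469; consistent

The 1:1:1:1 ratio has 4 parts, so with N = 1217 the expected counts are:
  tall red-fruited: 1217 × 1/4 = 304.25
  tall yellow-fruited: 1217 × 1/4 = 304.25
  dwarf red-fruited: 1217 × 1/4 = 304.25
  dwarf yellow-fruited: 1217 × 1/4 = 304.25
χ² = Σ (O − E)² / E
  tall red-fruited: (303 − 304.25)² / 304.25 = 0.0051
  tall yellow-fruited: (310 − 304.25)² / 304.25 = 0.1087
  dwarf red-fruited: (309 − 304.25)² / 304.25 = 0.0742
  dwarf yellow-fruited: (295 − 304.25)² / 304.25 = 0.2812
χ² = 0.0051 + 0.1087 + 0.0742 + 0.2812 = 0.4692 ≈ 0.469
Degrees of freedom = 4 − 1 = 3; critical value at α = 0.05 is 7.815.
Since 0.469 < 7.815, we fail to reject the null hypothesis — the data are consistent with the 1:1:1:1 ratio.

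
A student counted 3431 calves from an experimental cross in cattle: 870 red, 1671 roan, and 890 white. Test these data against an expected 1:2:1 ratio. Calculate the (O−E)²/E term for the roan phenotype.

Expected counts for N = 3431 under a 1:2:1 ratio (total parts = 4):
  red: 3431 × 1/4 = 857.75
  roan: 3431 × 2/4 = 1715.5
  white: 3431 × 1/4 = 857.75
Contribution of roan: (1671 − 1715.5)² / 1715.5 = 1.1543

1.154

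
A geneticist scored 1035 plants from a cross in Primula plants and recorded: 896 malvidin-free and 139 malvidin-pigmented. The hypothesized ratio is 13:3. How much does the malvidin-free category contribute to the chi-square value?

3.605

The 13:3 ratio has 16 parts, so with N = 1035 the expected counts are:
  malvidin-free: 1035 × 13/16 = 840.9375
  malvidin-pigmented: 1035 × 3/16 = 194.0625
Contribution of malvidin-free: (896 − 840.9375)² / 840.9375 = 3.6054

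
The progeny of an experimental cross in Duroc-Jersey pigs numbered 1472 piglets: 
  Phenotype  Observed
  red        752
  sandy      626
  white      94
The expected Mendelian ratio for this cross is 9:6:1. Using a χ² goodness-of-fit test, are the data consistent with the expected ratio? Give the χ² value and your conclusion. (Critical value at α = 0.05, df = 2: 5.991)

Under the 9:6:1 hypothesis (Σ ratio = 16, N = 1472):
  red: 1472 × 9/16 = 828
  sandy: 1472 × 6/16 = 552
  white: 1472 × 1/16 = 92
χ² = Σ (O − E)² / E
  red: (752 − 828)² / 828 = 6.9758
  sandy: (626 − 552)² / 552 = 9.9203
  white: (94 − 92)² / 92 = 0.0435
χ² = 6.9758 + 9.9203 + 0.0435 = 16.9396 ≈ 16.940
Degrees of freedom = 3 − 1 = 2; critical value at α = 0.05 is 5.991.
Since 16.940 > 5.991, we reject the null hypothesis — the data do not fit the 9:6:1 ratio.

16.940; not consistent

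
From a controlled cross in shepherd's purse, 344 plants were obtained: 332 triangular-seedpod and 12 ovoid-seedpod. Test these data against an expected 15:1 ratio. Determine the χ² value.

Total ratio parts = 16. Expected numbers out of 344:
  triangular-seedpod: 344 × 15/16 = 322.5
  ovoid-seedpod: 344 × 1/16 = 21.5
χ² = Σ (O − E)² / E
  triangular-seedpod: (332 − 322.5)² / 322.5 = 0.2798
  ovoid-seedpod: (12 − 21.5)² / 21.5 = 4.1977
χ² = 0.2798 + 4.1977 = 4.4775 ≈ 4.478

4.478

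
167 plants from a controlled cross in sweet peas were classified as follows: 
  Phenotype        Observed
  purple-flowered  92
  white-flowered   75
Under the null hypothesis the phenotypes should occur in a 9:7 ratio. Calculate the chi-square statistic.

Under the 9:7 hypothesis (Σ ratio = 16, N = 167):
  purple-flowered: 167 × 9/16 = 93.9375
  white-flowered: 167 × 7/16 = 73.0625
χ² = Σ (O − E)² / E
  purple-flowered: (92 − 93.9375)² / 93.9375 = 0.0400
  white-flowered: (75 − 73.0625)² / 73.0625 = 0.0514
χ² = 0.0400 + 0.0514 = 0.0914 ≈ 0.091

0.091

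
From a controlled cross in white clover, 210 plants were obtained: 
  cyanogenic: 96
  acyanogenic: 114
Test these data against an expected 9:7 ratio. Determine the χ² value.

9.472

Total ratio parts = 16. Expected numbers out of 210:
  cyanogenic: 210 × 9/16 = 118.125
  acyanogenic: 210 × 7/16 = 91.875
χ² = Σ (O − E)² / E
  cyanogenic: (96 − 118.125)² / 118.125 = 4.1440
  acyanogenic: (114 − 91.875)² / 91.875 = 5.3281
χ² = 4.1440 + 5.3281 = 9.4721 ≈ 9.472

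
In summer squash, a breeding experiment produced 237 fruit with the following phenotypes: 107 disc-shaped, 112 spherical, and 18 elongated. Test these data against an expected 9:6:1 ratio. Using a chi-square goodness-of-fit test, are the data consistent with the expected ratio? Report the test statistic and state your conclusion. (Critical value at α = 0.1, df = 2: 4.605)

Under the 9:6:1 hypothesis (Σ ratio = 16, N = 237):
  disc-shaped: 237 × 9/16 = 133.3125
  spherical: 237 × 6/16 = 88.875
  elongated: 237 × 1/16 = 14.8125
χ² = Σ (O − E)² / E
  disc-shaped: (107 − 133.3125)² / 133.3125 = 5.1934
  spherical: (112 − 88.875)² / 88.875 = 6.0171
  elongated: (18 − 14.8125)² / 14.8125 = 0.6859
χ² = 5.1934 + 6.0171 + 0.6859 = 11.8964 ≈ 11.896
Degrees of freedom = 3 − 1 = 2; critical value at α = 0.1 is 4.605.
Since 11.896 > 4.605, we reject the null hypothesis — the data do not fit the 9:6:1 ratio.

11.896; not consistent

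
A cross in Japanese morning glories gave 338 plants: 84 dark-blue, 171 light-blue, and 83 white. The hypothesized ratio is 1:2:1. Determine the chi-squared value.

Under the 1:2:1 hypothesis (Σ ratio = 4, N = 338):
  dark-blue: 338 × 1/4 = 84.5
  light-blue: 338 × 2/4 = 169
  white: 338 × 1/4 = 84.5
χ² = Σ (O − E)² / E
  dark-blue: (84 − 84.5)² / 84.5 = 0.0030
  light-blue: (171 − 169)² / 169 = 0.0237
  white: (83 − 84.5)² / 84.5 = 0.0266
χ² = 0.0030 + 0.0237 + 0.0266 = 0.0533 ≈ 0.053

0.053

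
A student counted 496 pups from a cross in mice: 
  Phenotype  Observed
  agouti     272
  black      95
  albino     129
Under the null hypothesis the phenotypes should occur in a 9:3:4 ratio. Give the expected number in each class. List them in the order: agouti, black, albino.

Expected counts for N = 496 under a 9:3:4 ratio (total parts = 16):
  agouti: 496 × 9/16 = 279
  black: 496 × 3/16 = 93
  albino: 496 × 4/16 = 124

279, 93, 124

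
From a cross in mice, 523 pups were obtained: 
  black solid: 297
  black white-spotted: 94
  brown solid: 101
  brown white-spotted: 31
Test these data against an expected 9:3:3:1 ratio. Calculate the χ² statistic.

Total ratio parts = 16. Expected numbers out of 523:
  black solid: 523 × 9/16 = 294.1875
  black white-spotted: 523 × 3/16 = 98.0625
  brown solid: 523 × 3/16 = 98.0625
  brown white-spotted: 523 × 1/16 = 32.6875
χ² = Σ (O − E)² / E
  black solid: (297 − 294.1875)² / 294.1875 = 0.0269
  black white-spotted: (94 − 98.0625)² / 98.0625 = 0.1683
  brown solid: (101 − 98.0625)² / 98.0625 = 0.0880
  brown white-spotted: (31 − 32.6875)² / 32.6875 = 0.0871
χ² = 0.0269 + 0.1683 + 0.0880 + 0.0871 = 0.3703 ≈ 0.370

0.370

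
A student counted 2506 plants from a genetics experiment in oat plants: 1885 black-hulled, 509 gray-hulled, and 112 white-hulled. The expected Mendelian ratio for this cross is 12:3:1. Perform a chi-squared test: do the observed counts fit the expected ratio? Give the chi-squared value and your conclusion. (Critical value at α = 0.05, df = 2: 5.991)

Total ratio parts = 16. Expected numbers out of 2506:
  black-hulled: 2506 × 12/16 = 1879.5
  gray-hulled: 2506 × 3/16 = 469.875
  white-hulled: 2506 × 1/16 = 156.625
χ² = Σ (O − E)² / E
  black-hulled: (1885 − 1879.5)² / 1879.5 = 0.0161
  gray-hulled: (509 − 469.875)² / 469.875 = 3.2578
  white-hulled: (112 − 156.625)² / 156.625 = 12.7144
χ² = 0.0161 + 3.2578 + 12.7144 = 15.9883 ≈ 15.988
Degrees of freedom = 3 − 1 = 2; critical value at α = 0.05 is 5.991.
Since 15.988 > 5.991, we reject the null hypothesis — the data do not fit the 12:3:1 ratio.

15.988; not consistent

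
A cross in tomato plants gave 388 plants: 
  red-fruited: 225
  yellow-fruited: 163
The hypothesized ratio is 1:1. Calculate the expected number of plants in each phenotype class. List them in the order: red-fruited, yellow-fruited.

194, 194

Expected counts for N = 388 under a 1:1 ratio (total parts = 2):
  red-fruited: 388 × 1/2 = 194
  yellow-fruited: 388 × 1/2 = 194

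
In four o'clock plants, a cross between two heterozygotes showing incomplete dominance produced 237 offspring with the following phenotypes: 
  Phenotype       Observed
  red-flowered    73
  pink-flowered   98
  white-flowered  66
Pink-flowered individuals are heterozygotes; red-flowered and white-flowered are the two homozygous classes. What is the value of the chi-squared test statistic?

With incomplete dominance, a heterozygote × heterozygote cross gives a 1:2:1 phenotypic ratio.
The 1:2:1 ratio has 4 parts, so with N = 237 the expected counts are:
  red-flowered: 237 × 1/4 = 59.25
  pink-flowered: 237 × 2/4 = 118.5
  white-flowered: 237 × 1/4 = 59.25
χ² = Σ (O − E)² / E
  red-flowered: (73 − 59.25)² / 59.25 = 3.1909
  pink-flowered: (98 − 118.5)² / 118.5 = 3.5464
  white-flowered: (66 − 59.25)² / 59.25 = 0.7690
χ² = 3.1909 + 3.5464 + 0.7690 = 7.5063 ≈ 7.506

7.506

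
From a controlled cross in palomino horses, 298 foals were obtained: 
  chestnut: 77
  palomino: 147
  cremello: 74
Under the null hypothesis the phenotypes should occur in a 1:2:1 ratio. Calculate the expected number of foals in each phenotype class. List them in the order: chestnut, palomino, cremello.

74.5, 149, 74.5

Total ratio parts = 4. Expected numbers out of 298:
  chestnut: 298 × 1/4 = 74.5
  palomino: 298 × 2/4 = 149
  cremello: 298 × 1/4 = 74.5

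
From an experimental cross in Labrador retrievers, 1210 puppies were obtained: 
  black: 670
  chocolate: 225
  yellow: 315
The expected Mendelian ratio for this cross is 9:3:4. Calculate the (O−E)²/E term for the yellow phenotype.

0.517

The 9:3:4 ratio has 16 parts, so with N = 1210 the expected counts are:
  black: 1210 × 9/16 = 680.625
  chocolate: 1210 × 3/16 = 226.875
  yellow: 1210 × 4/16 = 302.5
Contribution of yellow: (315 − 302.5)² / 302.5 = 0.5165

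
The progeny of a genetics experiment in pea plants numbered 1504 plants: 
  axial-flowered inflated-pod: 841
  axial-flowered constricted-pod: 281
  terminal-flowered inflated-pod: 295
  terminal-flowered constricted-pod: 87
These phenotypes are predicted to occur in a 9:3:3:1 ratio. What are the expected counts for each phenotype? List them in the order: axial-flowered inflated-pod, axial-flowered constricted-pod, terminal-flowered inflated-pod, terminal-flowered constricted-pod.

846, 282, 282, 94

Total ratio parts = 16. Expected numbers out of 1504:
  axial-flowered inflated-pod: 1504 × 9/16 = 846
  axial-flowered constricted-pod: 1504 × 3/16 = 282
  terminal-flowered inflated-pod: 1504 × 3/16 = 282
  terminal-flowered constricted-pod: 1504 × 1/16 = 94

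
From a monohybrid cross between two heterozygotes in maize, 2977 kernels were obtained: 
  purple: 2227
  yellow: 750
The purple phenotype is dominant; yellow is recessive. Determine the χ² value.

0.059

For a monohybrid cross between heterozygotes with complete dominance, the expected phenotypic ratio is 3:1.
Under the 3:1 hypothesis (Σ ratio = 4, N = 2977):
  purple: 2977 × 3/4 = 2232.75
  yellow: 2977 × 1/4 = 744.25
χ² = Σ (O − E)² / E
  purple: (2227 − 2232.75)² / 2232.75 = 0.0148
  yellow: (750 − 744.25)² / 744.25 = 0.0444
χ² = 0.0148 + 0.0444 = 0.0592 ≈ 0.059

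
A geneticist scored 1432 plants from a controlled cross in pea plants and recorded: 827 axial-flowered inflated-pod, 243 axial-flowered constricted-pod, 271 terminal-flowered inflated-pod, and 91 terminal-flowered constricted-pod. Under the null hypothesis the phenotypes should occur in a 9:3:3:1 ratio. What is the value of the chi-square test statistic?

Expected counts for N = 1432 under a 9:3:3:1 ratio (total parts = 16):
  axial-flowered inflated-pod: 1432 × 9/16 = 805.5
  axial-flowered constricted-pod: 1432 × 3/16 = 268.5
  terminal-flowered inflated-pod: 1432 × 3/16 = 268.5
  terminal-flowered constricted-pod: 1432 × 1/16 = 89.5
χ² = Σ (O − E)² / E
  axial-flowered inflated-pod: (827 − 805.5)² / 805.5 = 0.5739
  axial-flowered constricted-pod: (243 − 268.5)² / 268.5 = 2.4218
  terminal-flowered inflated-pod: (271 − 268.5)² / 268.5 = 0.0233
  terminal-flowered constricted-pod: (91 − 89.5)² / 89.5 = 0.0251
χ² = 0.5739 + 2.4218 + 0.0233 + 0.0251 = 3.0441 ≈ 3.044

3.044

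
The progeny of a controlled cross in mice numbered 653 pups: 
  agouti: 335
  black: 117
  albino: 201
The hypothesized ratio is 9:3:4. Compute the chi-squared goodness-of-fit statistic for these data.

Total ratio parts = 16. Expected numbers out of 653:
  agouti: 653 × 9/16 = 367.3125
  black: 653 × 3/16 = 122.4375
  albino: 653 × 4/16 = 163.25
χ² = Σ (O − E)² / E
  agouti: (335 − 367.3125)² / 367.3125 = 2.8425
  black: (117 − 122.4375)² / 122.4375 = 0.2415
  albino: (201 − 163.25)² / 163.25 = 8.7293
χ² = 2.8425 + 0.2415 + 8.7293 = 11.8133 ≈ 11.813

11.813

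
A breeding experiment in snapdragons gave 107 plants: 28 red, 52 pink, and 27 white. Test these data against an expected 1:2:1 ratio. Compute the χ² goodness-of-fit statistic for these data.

Expected counts for N = 107 under a 1:2:1 ratio (total parts = 4):
  red: 107 × 1/4 = 26.75
  pink: 107 × 2/4 = 53.5
  white: 107 × 1/4 = 26.75
χ² = Σ (O − E)² / E
  red: (28 − 26.75)² / 26.75 = 0.0584
  pink: (52 − 53.5)² / 53.5 = 0.0421
  white: (27 − 26.75)² / 26.75 = 0.0023
χ² = 0.0584 + 0.0421 + 0.0023 = 0.1028 ≈ 0.103

0.103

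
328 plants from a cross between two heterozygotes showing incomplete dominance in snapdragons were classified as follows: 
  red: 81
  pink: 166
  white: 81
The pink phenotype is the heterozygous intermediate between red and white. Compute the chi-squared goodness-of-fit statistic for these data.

0.049

With incomplete dominance, a heterozygote × heterozygote cross gives a 1:2:1 phenotypic ratio.
Expected counts for N = 328 under a 1:2:1 ratio (total parts = 4):
  red: 328 × 1/4 = 82
  pink: 328 × 2/4 = 164
  white: 328 × 1/4 = 82
χ² = Σ (O − E)² / E
  red: (81 − 82)² / 82 = 0.0122
  pink: (166 − 164)² / 164 = 0.0244
  white: (81 − 82)² / 82 = 0.0122
χ² = 0.0122 + 0.0244 + 0.0122 = 0.0488 ≈ 0.049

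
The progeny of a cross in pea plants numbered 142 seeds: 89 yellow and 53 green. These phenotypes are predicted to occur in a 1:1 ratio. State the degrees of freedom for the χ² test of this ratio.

1

A goodness-of-fit test with 2 phenotype classes has df = 2 − 1 = 1.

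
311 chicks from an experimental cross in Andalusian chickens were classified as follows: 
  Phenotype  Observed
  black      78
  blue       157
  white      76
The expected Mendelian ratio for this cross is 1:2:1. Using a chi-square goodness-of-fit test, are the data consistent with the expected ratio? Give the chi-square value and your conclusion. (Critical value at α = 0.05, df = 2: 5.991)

0.055; consistent

The 1:2:1 ratio has 4 parts, so with N = 311 the expected counts are:
  black: 311 × 1/4 = 77.75
  blue: 311 × 2/4 = 155.5
  white: 311 × 1/4 = 77.75
χ² = Σ (O − E)² / E
  black: (78 − 77.75)² / 77.75 = 0.0008
  blue: (157 − 155.5)² / 155.5 = 0.0145
  white: (76 − 77.75)² / 77.75 = 0.0394
χ² = 0.0008 + 0.0145 + 0.0394 = 0.0547 ≈ 0.055
Degrees of freedom = 3 − 1 = 2; critical value at α = 0.05 is 5.991.
Since 0.055 < 5.991, we fail to reject the null hypothesis — the data are consistent with the 1:2:1 ratio.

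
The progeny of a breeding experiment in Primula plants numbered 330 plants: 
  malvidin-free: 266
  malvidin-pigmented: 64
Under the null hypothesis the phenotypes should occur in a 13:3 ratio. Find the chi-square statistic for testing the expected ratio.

0.090

The 13:3 ratio has 16 parts, so with N = 330 the expected counts are:
  malvidin-free: 330 × 13/16 = 268.125
  malvidin-pigmented: 330 × 3/16 = 61.875
χ² = Σ (O − E)² / E
  malvidin-free: (266 − 268.125)² / 268.125 = 0.0168
  malvidin-pigmented: (64 − 61.875)² / 61.875 = 0.0730
χ² = 0.0168 + 0.0730 = 0.0898 ≈ 0.090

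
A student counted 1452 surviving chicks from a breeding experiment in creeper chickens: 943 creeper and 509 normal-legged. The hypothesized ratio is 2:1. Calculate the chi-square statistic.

1.937

The 2:1 ratio has 3 parts, so with N = 1452 the expected counts are:
  creeper: 1452 × 2/3 = 968
  normal-legged: 1452 × 1/3 = 484
χ² = Σ (O − E)² / E
  creeper: (943 − 968)² / 968 = 0.6457
  normal-legged: (509 − 484)² / 484 = 1.2913
χ² = 0.6457 + 1.2913 = 1.937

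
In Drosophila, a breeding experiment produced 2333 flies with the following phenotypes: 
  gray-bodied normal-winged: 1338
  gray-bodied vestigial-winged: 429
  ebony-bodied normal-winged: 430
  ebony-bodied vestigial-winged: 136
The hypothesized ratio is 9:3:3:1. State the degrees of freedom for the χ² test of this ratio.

3

A goodness-of-fit test with 4 phenotype classes has df = 4 − 1 = 3.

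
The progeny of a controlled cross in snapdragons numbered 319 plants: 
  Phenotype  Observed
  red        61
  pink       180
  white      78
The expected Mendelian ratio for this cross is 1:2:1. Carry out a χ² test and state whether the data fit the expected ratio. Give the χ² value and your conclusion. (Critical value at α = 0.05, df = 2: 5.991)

7.082; not consistent

Total ratio parts = 4. Expected numbers out of 319:
  red: 319 × 1/4 = 79.75
  pink: 319 × 2/4 = 159.5
  white: 319 × 1/4 = 79.75
χ² = Σ (O − E)² / E
  red: (61 − 79.75)² / 79.75 = 4.4083
  pink: (180 − 159.5)² / 159.5 = 2.6348
  white: (78 − 79.75)² / 79.75 = 0.0384
χ² = 4.4083 + 2.6348 + 0.0384 = 7.0815 ≈ 7.082
Degrees of freedom = 3 − 1 = 2; critical value at α = 0.05 is 5.991.
Since 7.082 > 5.991, we reject the null hypothesis — the data do not fit the 1:2:1 ratio.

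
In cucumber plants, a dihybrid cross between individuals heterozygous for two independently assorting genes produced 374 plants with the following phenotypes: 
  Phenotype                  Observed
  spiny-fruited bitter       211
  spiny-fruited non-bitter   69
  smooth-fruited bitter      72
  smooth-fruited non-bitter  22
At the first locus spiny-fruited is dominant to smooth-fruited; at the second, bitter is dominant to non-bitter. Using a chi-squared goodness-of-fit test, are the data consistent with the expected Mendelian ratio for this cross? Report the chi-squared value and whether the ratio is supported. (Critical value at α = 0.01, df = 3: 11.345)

A dihybrid F₂ with independent assortment and complete dominance at both loci gives a 9:3:3:1 phenotypic ratio.
The 9:3:3:1 ratio has 16 parts, so with N = 374 the expected counts are:
  spiny-fruited bitter: 374 × 9/16 = 210.375
  spiny-fruited non-bitter: 374 × 3/16 = 70.125
  smooth-fruited bitter: 374 × 3/16 = 70.125
  smooth-fruited non-bitter: 374 × 1/16 = 23.375
χ² = Σ (O − E)² / E
  spiny-fruited bitter: (211 − 210.375)² / 210.375 = 0.0019
  spiny-fruited non-bitter: (69 − 70.125)² / 70.125 = 0.0180
  smooth-fruited bitter: (72 − 70.125)² / 70.125 = 0.0501
  smooth-fruited non-bitter: (22 − 23.375)² / 23.375 = 0.0809
χ² = 0.0019 + 0.0180 + 0.0501 + 0.0809 = 0.1509 ≈ 0.151
Degrees of freedom = 4 − 1 = 3; critical value at α = 0.01 is 11.345.
Since 0.151 < 11.345, we fail to reject the null hypothesis — the data are consistent with the 9:3:3:1 ratio.

0.151; consistent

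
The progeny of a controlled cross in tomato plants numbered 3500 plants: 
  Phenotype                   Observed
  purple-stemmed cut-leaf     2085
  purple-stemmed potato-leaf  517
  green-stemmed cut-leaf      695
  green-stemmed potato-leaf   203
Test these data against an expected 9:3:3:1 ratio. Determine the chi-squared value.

Total ratio parts = 16. Expected numbers out of 3500:
  purple-stemmed cut-leaf: 3500 × 9/16 = 1968.75
  purple-stemmed potato-leaf: 3500 × 3/16 = 656.25
  green-stemmed cut-leaf: 3500 × 3/16 = 656.25
  green-stemmed potato-leaf: 3500 × 1/16 = 218.75
χ² = Σ (O − E)² / E
  purple-stemmed cut-leaf: (2085 − 1968.75)² / 1968.75 = 6.8643
  purple-stemmed potato-leaf: (517 − 656.25)² / 656.25 = 29.5475
  green-stemmed cut-leaf: (695 − 656.25)² / 656.25 = 2.2881
  green-stemmed potato-leaf: (203 − 218.75)² / 218.75 = 1.1340
χ² = 6.8643 + 29.5475 + 2.2881 + 1.1340 = 39.8339 ≈ 39.834

39.834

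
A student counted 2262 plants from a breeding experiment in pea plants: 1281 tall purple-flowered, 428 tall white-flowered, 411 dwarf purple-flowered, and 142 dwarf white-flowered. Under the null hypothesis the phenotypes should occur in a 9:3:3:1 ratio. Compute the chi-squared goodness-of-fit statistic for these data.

The 9:3:3:1 ratio has 16 parts, so with N = 2262 the expected counts are:
  tall purple-flowered: 2262 × 9/16 = 1272.375
  tall white-flowered: 2262 × 3/16 = 424.125
  dwarf purple-flowered: 2262 × 3/16 = 424.125
  dwarf white-flowered: 2262 × 1/16 = 141.375
χ² = Σ (O − E)² / E
  tall purple-flowered: (1281 − 1272.375)² / 1272.375 = 0.0585
  tall white-flowered: (428 − 424.125)² / 424.125 = 0.0354
  dwarf purple-flowered: (411 − 424.125)² / 424.125 = 0.4062
  dwarf white-flowered: (142 − 141.375)² / 141.375 = 0.0028
χ² = 0.0585 + 0.0354 + 0.4062 + 0.0028 = 0.5029 ≈ 0.503

0.503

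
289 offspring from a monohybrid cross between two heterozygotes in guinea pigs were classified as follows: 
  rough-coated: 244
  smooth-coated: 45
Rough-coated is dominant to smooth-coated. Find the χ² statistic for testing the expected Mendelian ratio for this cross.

13.704

For a monohybrid cross between heterozygotes with complete dominance, the expected phenotypic ratio is 3:1.
The 3:1 ratio has 4 parts, so with N = 289 the expected counts are:
  rough-coated: 289 × 3/4 = 216.75
  smooth-coated: 289 × 1/4 = 72.25
χ² = Σ (O − E)² / E
  rough-coated: (244 − 216.75)² / 216.75 = 3.4259
  smooth-coated: (45 − 72.25)² / 72.25 = 10.2777
χ² = 3.4259 + 10.2777 = 13.7036 ≈ 13.704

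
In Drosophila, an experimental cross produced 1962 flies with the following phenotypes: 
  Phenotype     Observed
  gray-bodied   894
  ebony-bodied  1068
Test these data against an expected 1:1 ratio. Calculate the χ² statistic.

15.431

The 1:1 ratio has 2 parts, so with N = 1962 the expected counts are:
  gray-bodied: 1962 × 1/2 = 981
  ebony-bodied: 1962 × 1/2 = 981
χ² = Σ (O − E)² / E
  gray-bodied: (894 − 981)² / 981 = 7.7156
  ebony-bodied: (1068 − 981)² / 981 = 7.7156
χ² = 7.7156 + 7.7156 = 15.4312 ≈ 15.431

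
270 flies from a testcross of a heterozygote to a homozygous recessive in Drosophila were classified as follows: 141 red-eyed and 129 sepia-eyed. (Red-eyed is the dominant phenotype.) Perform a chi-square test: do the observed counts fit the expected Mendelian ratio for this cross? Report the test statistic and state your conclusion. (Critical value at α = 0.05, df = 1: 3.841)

A testcross of a heterozygote (Aa × aa) gives a 1:1 phenotypic ratio.
Total ratio parts = 2. Expected numbers out of 270:
  red-eyed: 270 × 1/2 = 135
  sepia-eyed: 270 × 1/2 = 135
χ² = Σ (O − E)² / E
  red-eyed: (141 − 135)² / 135 = 0.2667
  sepia-eyed: (129 − 135)² / 135 = 0.2667
χ² = 0.2667 + 0.2667 = 0.5334 ≈ 0.533
Degrees of freedom = 2 − 1 = 1; critical value at α = 0.05 is 3.841.
Since 0.533 < 3.841, we fail to reject the null hypothesis — the data are consistent with the 1:1 ratio.

0.533; consistent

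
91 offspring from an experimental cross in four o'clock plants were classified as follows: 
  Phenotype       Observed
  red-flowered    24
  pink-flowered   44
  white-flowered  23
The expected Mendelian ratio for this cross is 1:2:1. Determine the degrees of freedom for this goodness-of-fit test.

A goodness-of-fit test with 3 phenotype classes has df = 3 − 1 = 2.

2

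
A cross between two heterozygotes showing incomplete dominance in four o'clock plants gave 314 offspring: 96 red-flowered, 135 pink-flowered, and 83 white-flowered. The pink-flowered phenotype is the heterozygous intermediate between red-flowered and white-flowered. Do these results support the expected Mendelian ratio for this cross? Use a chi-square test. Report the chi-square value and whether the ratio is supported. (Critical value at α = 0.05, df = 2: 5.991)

With incomplete dominance, a heterozygote × heterozygote cross gives a 1:2:1 phenotypic ratio.
Under the 1:2:1 hypothesis (Σ ratio = 4, N = 314):
  red-flowered: 314 × 1/4 = 78.5
  pink-flowered: 314 × 2/4 = 157
  white-flowered: 314 × 1/4 = 78.5
χ² = Σ (O − E)² / E
  red-flowered: (96 − 78.5)² / 78.5 = 3.9013
  pink-flowered: (135 − 157)² / 157 = 3.0828
  white-flowered: (83 − 78.5)² / 78.5 = 0.2580
χ² = 3.9013 + 3.0828 + 0.2580 = 7.2421 ≈ 7.242
Degrees of freedom = 3 − 1 = 2; critical value at α = 0.05 is 5.991.
Since 7.242 > 5.991, we reject the null hypothesis — the data do not fit the 1:2:1 ratio.

7.242; not consistent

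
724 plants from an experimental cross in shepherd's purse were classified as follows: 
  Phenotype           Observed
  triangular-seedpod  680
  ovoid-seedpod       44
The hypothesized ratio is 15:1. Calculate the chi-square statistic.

0.037

Total ratio parts = 16. Expected numbers out of 724:
  triangular-seedpod: 724 × 15/16 = 678.75
  ovoid-seedpod: 724 × 1/16 = 45.25
χ² = Σ (O − E)² / E
  triangular-seedpod: (680 − 678.75)² / 678.75 = 0.0023
  ovoid-seedpod: (44 − 45.25)² / 45.25 = 0.0345
χ² = 0.0023 + 0.0345 = 0.0368 ≈ 0.037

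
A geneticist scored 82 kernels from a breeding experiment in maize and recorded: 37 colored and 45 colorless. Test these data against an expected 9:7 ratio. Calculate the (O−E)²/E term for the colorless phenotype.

Under the 9:7 hypothesis (Σ ratio = 16, N = 82):
  colored: 82 × 9/16 = 46.125
  colorless: 82 × 7/16 = 35.875
Contribution of colorless: (45 − 35.875)² / 35.875 = 2.3210

2.321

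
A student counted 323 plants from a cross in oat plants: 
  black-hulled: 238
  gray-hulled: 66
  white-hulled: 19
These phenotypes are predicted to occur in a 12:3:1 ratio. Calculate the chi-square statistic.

The 12:3:1 ratio has 16 parts, so with N = 323 the expected counts are:
  black-hulled: 323 × 12/16 = 242.25
  gray-hulled: 323 × 3/16 = 60.5625
  white-hulled: 323 × 1/16 = 20.1875
χ² = Σ (O − E)² / E
  black-hulled: (238 − 242.25)² / 242.25 = 0.0746
  gray-hulled: (66 − 60.5625)² / 60.5625 = 0.4882
  white-hulled: (19 − 20.1875)² / 20.1875 = 0.0699
χ² = 0.0746 + 0.4882 + 0.0699 = 0.6327 ≈ 0.633

0.633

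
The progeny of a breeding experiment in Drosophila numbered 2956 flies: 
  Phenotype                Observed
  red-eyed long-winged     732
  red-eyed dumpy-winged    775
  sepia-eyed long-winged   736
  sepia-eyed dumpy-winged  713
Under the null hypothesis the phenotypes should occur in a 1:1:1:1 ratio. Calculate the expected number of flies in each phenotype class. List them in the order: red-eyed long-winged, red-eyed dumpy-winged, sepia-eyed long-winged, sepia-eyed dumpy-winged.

Expected counts for N = 2956 under a 1:1:1:1 ratio (total parts = 4):
  red-eyed long-winged: 2956 × 1/4 = 739
  red-eyed dumpy-winged: 2956 × 1/4 = 739
  sepia-eyed long-winged: 2956 × 1/4 = 739
  sepia-eyed dumpy-winged: 2956 × 1/4 = 739

739, 739, 739, 739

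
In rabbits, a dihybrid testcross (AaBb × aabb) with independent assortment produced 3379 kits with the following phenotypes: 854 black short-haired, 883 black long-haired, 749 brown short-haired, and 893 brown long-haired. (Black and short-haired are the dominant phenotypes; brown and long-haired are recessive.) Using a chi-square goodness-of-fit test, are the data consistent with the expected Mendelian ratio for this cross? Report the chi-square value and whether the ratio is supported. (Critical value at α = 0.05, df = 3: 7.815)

15.442; not consistent

A dihybrid testcross with independent assortment gives a 1:1:1:1 ratio.
Under the 1:1:1:1 hypothesis (Σ ratio = 4, N = 3379):
  black short-haired: 3379 × 1/4 = 844.75
  black long-haired: 3379 × 1/4 = 844.75
  brown short-haired: 3379 × 1/4 = 844.75
  brown long-haired: 3379 × 1/4 = 844.75
χ² = Σ (O − E)² / E
  black short-haired: (854 − 844.75)² / 844.75 = 0.1013
  black long-haired: (883 − 844.75)² / 844.75 = 1.7319
  brown short-haired: (749 − 844.75)² / 844.75 = 10.8530
  brown long-haired: (893 − 844.75)² / 844.75 = 2.7559
χ² = 0.1013 + 1.7319 + 10.8530 + 2.7559 = 15.4421 ≈ 15.442
Degrees of freedom = 4 − 1 = 3; critical value at α = 0.05 is 7.815.
Since 15.442 > 7.815, we reject the null hypothesis — the data do not fit the 1:1:1:1 ratio.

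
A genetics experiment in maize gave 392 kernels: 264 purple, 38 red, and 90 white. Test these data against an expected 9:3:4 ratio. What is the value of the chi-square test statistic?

26.381

The 9:3:4 ratio has 16 parts, so with N = 392 the expected counts are:
  purple: 392 × 9/16 = 220.5
  red: 392 × 3/16 = 73.5
  white: 392 × 4/16 = 98
χ² = Σ (O − E)² / E
  purple: (264 − 220.5)² / 220.5 = 8.5816
  red: (38 − 73.5)² / 73.5 = 17.1463
  white: (90 − 98)² / 98 = 0.6531
χ² = 8.5816 + 17.1463 + 0.6531 = 26.381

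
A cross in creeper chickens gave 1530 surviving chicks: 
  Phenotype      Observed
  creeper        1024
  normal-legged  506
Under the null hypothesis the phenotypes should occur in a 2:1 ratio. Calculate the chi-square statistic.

Total ratio parts = 3. Expected numbers out of 1530:
  creeper: 1530 × 2/3 = 1020
  normal-legged: 1530 × 1/3 = 510
χ² = Σ (O − E)² / E
  creeper: (1024 − 1020)² / 1020 = 0.0157
  normal-legged: (506 − 510)² / 510 = 0.0314
χ² = 0.0157 + 0.0314 = 0.0471 ≈ 0.047

0.047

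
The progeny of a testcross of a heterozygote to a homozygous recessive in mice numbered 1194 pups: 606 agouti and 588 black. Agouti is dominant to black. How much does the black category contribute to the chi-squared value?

A testcross of a heterozygote (Aa × aa) gives a 1:1 phenotypic ratio.
Under the 1:1 hypothesis (Σ ratio = 2, N = 1194):
  agouti: 1194 × 1/2 = 597
  black: 1194 × 1/2 = 597
Contribution of black: (588 − 597)² / 597 = 0.1357

0.136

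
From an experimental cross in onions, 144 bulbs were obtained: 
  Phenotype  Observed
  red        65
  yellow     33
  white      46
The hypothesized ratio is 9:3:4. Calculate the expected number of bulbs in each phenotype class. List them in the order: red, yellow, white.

81, 27, 36

Expected counts for N = 144 under a 9:3:4 ratio (total parts = 16):
  red: 144 × 9/16 = 81
  yellow: 144 × 3/16 = 27
  white: 144 × 4/16 = 36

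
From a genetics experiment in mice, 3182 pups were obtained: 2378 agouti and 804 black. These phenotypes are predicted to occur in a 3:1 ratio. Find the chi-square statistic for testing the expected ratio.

The 3:1 ratio has 4 parts, so with N = 3182 the expected counts are:
  agouti: 3182 × 3/4 = 2386.5
  black: 3182 × 1/4 = 795.5
χ² = Σ (O − E)² / E
  agouti: (2378 − 2386.5)² / 2386.5 = 0.0303
  black: (804 − 795.5)² / 795.5 = 0.0908
χ² = 0.0303 + 0.0908 = 0.1211 ≈ 0.121

0.121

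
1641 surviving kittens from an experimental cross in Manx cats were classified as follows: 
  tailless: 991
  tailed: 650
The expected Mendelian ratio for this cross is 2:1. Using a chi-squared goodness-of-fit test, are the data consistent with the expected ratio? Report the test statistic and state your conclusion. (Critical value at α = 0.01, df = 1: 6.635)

29.092; not consistent

The 2:1 ratio has 3 parts, so with N = 1641 the expected counts are:
  tailless: 1641 × 2/3 = 1094
  tailed: 1641 × 1/3 = 547
χ² = Σ (O − E)² / E
  tailless: (991 − 1094)² / 1094 = 9.6974
  tailed: (650 − 547)² / 547 = 19.3949
χ² = 9.6974 + 19.3949 = 29.0923 ≈ 29.092
Degrees of freedom = 2 − 1 = 1; critical value at α = 0.01 is 6.635.
Since 29.092 > 6.635, we reject the null hypothesis — the data do not fit the 2:1 ratio.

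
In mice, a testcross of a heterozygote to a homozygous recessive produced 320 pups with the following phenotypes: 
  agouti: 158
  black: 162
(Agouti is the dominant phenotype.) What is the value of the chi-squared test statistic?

0.050

A testcross of a heterozygote (Aa × aa) gives a 1:1 phenotypic ratio.
Expected counts for N = 320 under a 1:1 ratio (total parts = 2):
  agouti: 320 × 1/2 = 160
  black: 320 × 1/2 = 160
χ² = Σ (O − E)² / E
  agouti: (158 − 160)² / 160 = 0.0250
  black: (162 − 160)² / 160 = 0.0250
χ² = 0.0250 + 0.0250 = 0.050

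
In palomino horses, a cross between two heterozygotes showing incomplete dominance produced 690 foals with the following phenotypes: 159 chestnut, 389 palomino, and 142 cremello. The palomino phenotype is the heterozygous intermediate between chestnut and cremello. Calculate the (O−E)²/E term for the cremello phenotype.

With incomplete dominance, a heterozygote × heterozygote cross gives a 1:2:1 phenotypic ratio.
The 1:2:1 ratio has 4 parts, so with N = 690 the expected counts are:
  chestnut: 690 × 1/4 = 172.5
  palomino: 690 × 2/4 = 345
  cremello: 690 × 1/4 = 172.5
Contribution of cremello: (142 − 172.5)² / 172.5 = 5.3928

5.393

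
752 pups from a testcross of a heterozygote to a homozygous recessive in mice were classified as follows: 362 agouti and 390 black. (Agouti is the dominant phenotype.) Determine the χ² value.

1.043

A testcross of a heterozygote (Aa × aa) gives a 1:1 phenotypic ratio.
Expected counts for N = 752 under a 1:1 ratio (total parts = 2):
  agouti: 752 × 1/2 = 376
  black: 752 × 1/2 = 376
χ² = Σ (O − E)² / E
  agouti: (362 − 376)² / 376 = 0.5213
  black: (390 − 376)² / 376 = 0.5213
χ² = 0.5213 + 0.5213 = 1.0426 ≈ 1.043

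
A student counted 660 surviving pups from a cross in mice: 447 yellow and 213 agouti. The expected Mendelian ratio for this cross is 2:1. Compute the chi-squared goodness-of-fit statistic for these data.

0.334

Total ratio parts = 3. Expected numbers out of 660:
  yellow: 660 × 2/3 = 440
  agouti: 660 × 1/3 = 220
χ² = Σ (O − E)² / E
  yellow: (447 − 440)² / 440 = 0.1114
  agouti: (213 − 220)² / 220 = 0.2227
χ² = 0.1114 + 0.2227 = 0.3341 ≈ 0.334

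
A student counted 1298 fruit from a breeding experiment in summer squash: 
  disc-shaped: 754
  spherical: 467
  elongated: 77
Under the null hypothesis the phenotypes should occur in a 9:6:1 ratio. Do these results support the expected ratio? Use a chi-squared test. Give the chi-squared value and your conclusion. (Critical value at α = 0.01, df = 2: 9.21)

1.792; consistent

Expected counts for N = 1298 under a 9:6:1 ratio (total parts = 16):
  disc-shaped: 1298 × 9/16 = 730.125
  spherical: 1298 × 6/16 = 486.75
  elongated: 1298 × 1/16 = 81.125
χ² = Σ (O − E)² / E
  disc-shaped: (754 − 730.125)² / 730.125 = 0.7807
  spherical: (467 − 486.75)² / 486.75 = 0.8014
  elongated: (77 − 81.125)² / 81.125 = 0.2097
χ² = 0.7807 + 0.8014 + 0.2097 = 1.7918 ≈ 1.792
Degrees of freedom = 3 − 1 = 2; critical value at α = 0.01 is 9.21.
Since 1.792 < 9.21, we fail to reject the null hypothesis — the data are consistent with the 9:6:1 ratio.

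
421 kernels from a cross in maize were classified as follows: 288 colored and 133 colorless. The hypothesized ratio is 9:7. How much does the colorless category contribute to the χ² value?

Expected counts for N = 421 under a 9:7 ratio (total parts = 16):
  colored: 421 × 9/16 = 236.8125
  colorless: 421 × 7/16 = 184.1875
Contribution of colorless: (133 − 184.1875)² / 184.1875 = 14.2255

14.226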